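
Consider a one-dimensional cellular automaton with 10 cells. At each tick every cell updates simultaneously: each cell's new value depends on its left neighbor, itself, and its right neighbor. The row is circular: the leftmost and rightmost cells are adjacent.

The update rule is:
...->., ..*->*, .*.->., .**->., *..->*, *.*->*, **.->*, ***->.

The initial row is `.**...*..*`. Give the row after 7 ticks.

.*.**.*.**

*.**.*.**.
.*.**.*.**
*.*.**.*.*
**.*.**.*.
.**.*.**.*
*.**.*.**.  (repeats tick 1; period 5)
tick 7: .*.**.*.**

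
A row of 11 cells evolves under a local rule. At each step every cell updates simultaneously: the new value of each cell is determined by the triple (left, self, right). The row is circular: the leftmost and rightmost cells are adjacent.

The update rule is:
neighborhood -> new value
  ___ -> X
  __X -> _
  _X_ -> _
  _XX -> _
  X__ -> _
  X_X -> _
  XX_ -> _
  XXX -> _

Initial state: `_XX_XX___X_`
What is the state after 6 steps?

XXXXXX___XX

step 1: _______X___
step 2: XXXXXX___XX
step 3: _______X___  (repeats step 1; period 2)
step 6: XXXXXX___XX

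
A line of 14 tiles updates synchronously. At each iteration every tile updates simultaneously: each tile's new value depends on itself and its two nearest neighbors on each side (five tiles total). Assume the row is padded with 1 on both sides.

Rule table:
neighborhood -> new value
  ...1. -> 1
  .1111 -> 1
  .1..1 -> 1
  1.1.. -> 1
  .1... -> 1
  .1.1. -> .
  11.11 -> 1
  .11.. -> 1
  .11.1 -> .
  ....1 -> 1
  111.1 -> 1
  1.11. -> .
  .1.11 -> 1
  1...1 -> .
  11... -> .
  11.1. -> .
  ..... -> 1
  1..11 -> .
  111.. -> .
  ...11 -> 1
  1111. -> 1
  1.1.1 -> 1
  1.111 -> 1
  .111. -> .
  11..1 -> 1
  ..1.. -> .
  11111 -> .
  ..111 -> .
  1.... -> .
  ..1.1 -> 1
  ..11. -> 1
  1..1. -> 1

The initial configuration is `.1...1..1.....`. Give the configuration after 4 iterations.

..1...111111..

.11.1.11.1.111
1...11...1111.
...111..1.1111
..1...111111..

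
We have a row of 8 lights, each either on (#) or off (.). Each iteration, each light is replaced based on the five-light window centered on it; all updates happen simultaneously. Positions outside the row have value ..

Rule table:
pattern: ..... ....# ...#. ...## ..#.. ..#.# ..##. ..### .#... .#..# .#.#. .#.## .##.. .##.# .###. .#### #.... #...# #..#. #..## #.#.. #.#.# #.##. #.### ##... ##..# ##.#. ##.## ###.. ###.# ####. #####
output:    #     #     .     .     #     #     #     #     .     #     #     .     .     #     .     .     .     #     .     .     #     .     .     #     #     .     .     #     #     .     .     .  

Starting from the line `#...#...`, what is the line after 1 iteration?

#.#.#..#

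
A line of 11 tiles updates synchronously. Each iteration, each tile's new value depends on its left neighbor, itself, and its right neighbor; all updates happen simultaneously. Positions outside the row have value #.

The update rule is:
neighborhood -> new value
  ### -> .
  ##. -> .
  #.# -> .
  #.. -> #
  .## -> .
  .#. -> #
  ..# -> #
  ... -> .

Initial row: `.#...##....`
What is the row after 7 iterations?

iteration 1: .##.#..#..#
iteration 2: ....######.
iteration 3: #..#.......
iteration 4: .####.....#
iteration 5: .....#...#.
iteration 6: #...###.##.
iteration 7: .#.#.......

.#.#.......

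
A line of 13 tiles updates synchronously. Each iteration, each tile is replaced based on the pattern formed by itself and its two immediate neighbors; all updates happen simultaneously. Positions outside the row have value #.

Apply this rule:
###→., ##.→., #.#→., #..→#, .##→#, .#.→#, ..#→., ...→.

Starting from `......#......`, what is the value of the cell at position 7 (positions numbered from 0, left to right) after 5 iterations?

.

iteration 1: #.....##.....
iteration 2: .#....#.#....
iteration 3: .##...#.##...
iteration 4: .#.#..#.#.#..
iteration 5: .#.##.#.#.##.
position 7 holds .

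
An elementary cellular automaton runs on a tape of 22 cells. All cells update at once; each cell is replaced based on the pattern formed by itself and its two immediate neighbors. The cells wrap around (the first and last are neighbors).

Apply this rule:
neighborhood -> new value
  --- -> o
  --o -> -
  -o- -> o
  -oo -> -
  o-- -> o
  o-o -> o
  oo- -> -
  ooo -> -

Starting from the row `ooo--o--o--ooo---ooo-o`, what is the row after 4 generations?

o-oo-oo--ooo---ooo-ooo

generation 1: ---o-oo-oo----oo----o-
generation 2: oo-oo--o--ooo---ooo-oo
generation 3: --o--o-oo----oo----o--
generation 4: o-oo-oo--ooo---ooo-ooo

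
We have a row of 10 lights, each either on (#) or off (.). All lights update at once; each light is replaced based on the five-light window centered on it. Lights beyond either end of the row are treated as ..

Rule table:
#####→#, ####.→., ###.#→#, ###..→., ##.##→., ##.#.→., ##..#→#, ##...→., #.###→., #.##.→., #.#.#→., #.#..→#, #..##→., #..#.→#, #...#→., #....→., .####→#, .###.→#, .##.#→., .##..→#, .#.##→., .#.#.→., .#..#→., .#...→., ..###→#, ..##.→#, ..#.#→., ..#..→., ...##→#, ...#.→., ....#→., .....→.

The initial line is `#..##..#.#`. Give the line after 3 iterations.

.###.#.##.

...####..#
..###..##.
.###.#.##.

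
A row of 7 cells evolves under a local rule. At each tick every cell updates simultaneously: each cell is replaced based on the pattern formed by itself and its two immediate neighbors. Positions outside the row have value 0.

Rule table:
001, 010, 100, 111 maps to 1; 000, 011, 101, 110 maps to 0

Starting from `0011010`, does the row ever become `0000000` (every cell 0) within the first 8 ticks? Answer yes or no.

no

0100011
1110100
0100110
1111001
0110111
1000010
1100111
0011010
tick 8 is 0011010, still not uniform 0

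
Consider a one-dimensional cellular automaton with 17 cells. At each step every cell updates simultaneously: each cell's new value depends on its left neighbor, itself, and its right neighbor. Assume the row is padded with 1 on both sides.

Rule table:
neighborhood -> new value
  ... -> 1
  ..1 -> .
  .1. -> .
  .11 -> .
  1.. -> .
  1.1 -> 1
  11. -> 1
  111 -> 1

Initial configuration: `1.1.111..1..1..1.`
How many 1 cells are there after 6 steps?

11.1.11.........1
111.1.1.1111111..
1111.1.1.111111..
11111.1.1.11111..
111111.1.1.1111..
1111111.1.1.111..
count of 1: 12

12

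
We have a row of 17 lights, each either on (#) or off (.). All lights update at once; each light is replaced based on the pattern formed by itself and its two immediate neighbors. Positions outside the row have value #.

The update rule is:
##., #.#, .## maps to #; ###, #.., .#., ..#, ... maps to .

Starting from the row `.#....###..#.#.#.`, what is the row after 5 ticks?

#.....#.#...#.#.#
#......#.....#.##
#.............##.
#.............###
#.............#..

#.............#..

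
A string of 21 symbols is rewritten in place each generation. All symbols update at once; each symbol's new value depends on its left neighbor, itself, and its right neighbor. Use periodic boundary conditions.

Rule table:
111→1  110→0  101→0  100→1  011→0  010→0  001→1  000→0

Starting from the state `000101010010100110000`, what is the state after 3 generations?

generation 1: 001000001100011001000
generation 2: 010100010010100110100
generation 3: 100010101100011000010

100010101100011000010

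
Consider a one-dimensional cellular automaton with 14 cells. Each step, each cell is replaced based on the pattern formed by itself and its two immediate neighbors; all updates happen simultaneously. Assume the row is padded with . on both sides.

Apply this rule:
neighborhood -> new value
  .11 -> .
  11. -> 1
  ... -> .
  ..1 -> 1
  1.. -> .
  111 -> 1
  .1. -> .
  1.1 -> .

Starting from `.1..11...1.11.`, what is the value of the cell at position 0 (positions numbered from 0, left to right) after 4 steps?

1

step 1: 1..1.1..1...1.
step 2: ..1....1...1..
step 3: .1....1...1...
step 4: 1....1...1....
position 0 holds 1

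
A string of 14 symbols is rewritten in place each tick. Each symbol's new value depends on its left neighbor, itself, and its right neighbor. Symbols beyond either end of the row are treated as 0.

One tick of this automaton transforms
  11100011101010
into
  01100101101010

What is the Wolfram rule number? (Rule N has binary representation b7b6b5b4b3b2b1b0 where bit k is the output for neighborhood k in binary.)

position 1: 111 → 1  (bit 7 = 1)
position 2: 110 → 1  (bit 6 = 1)
position 9: 101 → 0  (bit 5 = 0)
position 3: 100 → 0  (bit 4 = 0)
position 0: 011 → 0  (bit 3 = 0)
position 10: 010 → 1  (bit 2 = 1)
position 5: 001 → 1  (bit 1 = 1)
position 4: 000 → 0  (bit 0 = 0)
bits b7..b0 = 11000110 = 198

198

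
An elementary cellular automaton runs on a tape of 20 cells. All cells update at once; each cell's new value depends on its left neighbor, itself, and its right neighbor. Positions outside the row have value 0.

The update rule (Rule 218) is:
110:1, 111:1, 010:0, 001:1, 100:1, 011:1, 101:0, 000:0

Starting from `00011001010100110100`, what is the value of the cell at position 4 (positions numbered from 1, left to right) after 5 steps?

1

00111110000011110010
01111111000111111101
11111111101111111100
11111111101111111110
11111111101111111111
position 4 holds 1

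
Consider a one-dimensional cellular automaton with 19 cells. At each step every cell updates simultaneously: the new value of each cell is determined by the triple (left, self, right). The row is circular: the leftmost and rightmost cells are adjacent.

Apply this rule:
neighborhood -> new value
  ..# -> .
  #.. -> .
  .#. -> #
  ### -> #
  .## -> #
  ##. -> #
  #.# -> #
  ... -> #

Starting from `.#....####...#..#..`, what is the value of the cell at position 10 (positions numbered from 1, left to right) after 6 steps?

#

.#.##.####.#.#..#.#
##############..###
##############..###  (fixed point — unchanged through step 6)
position 10 holds #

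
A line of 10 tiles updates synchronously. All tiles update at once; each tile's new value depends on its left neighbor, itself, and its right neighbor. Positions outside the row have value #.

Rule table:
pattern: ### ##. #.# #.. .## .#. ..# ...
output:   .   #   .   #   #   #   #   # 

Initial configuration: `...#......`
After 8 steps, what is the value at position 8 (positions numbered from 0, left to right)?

##########
..........
##########  (repeats step 1; period 2)
step 8: ..........
position 8 holds .

.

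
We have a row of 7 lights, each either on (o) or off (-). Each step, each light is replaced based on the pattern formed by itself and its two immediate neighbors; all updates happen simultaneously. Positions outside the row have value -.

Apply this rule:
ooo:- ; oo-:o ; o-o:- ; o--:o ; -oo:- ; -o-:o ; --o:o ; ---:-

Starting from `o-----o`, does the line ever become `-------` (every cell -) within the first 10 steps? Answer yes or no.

no

oo---oo
-oo-o-o
o-o-o-o
o-o-o-o  (fixed point — unchanged through step 10)
step 10 is o-o-o-o, still not uniform -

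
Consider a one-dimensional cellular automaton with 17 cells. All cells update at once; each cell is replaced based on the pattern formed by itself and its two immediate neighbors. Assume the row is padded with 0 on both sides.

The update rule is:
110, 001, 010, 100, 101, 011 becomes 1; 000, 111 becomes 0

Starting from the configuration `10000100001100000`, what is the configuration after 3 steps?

11001110011110000
11111011110011000
10001110011111100

10001110011111100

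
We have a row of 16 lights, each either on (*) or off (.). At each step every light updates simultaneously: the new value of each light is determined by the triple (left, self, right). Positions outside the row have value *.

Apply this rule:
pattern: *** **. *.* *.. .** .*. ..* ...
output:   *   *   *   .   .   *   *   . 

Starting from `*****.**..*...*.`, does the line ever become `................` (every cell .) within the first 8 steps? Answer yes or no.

no

******.*.**..***
*********.*.*.**
**************.*
***************.
****************
****************  (fixed point — unchanged through step 8)
step 8 is ****************, still not uniform .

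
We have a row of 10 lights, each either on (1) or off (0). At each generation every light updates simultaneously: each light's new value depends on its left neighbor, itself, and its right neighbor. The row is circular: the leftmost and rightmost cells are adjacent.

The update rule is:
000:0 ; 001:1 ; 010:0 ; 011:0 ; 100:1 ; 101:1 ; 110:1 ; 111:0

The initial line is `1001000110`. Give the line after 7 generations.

1010110110

0110101011
1011010101
1101101010
0110110101
1011011010
0101101101
1010110110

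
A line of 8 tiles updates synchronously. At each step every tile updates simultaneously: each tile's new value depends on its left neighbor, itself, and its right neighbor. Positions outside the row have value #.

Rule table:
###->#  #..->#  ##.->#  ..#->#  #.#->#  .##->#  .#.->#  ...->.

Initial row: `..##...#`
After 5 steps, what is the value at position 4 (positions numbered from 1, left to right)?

#

#####.##
########
########  (fixed point — unchanged through step 5)
position 4 holds #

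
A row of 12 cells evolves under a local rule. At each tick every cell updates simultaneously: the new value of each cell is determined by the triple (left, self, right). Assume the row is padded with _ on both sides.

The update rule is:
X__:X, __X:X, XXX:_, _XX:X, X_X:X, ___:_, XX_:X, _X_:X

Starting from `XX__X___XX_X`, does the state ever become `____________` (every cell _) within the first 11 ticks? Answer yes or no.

XXXXXX_XXXXX
X____XXX___X
XX__XX_XX_XX
XXXXXXXXXXXX
X__________X
XX________XX
XXX______XXX
X_XX____XX_X
XXXXX__XXXXX
X___XXXX___X
XX_XX__XX_XX
tick 11 is XX_XX__XX_XX, still not uniform _

no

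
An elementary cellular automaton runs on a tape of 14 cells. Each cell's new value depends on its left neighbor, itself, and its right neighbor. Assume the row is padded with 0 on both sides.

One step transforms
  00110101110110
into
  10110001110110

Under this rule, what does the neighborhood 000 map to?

At position 0 the neighborhood is 000; the next row has 1 there.

1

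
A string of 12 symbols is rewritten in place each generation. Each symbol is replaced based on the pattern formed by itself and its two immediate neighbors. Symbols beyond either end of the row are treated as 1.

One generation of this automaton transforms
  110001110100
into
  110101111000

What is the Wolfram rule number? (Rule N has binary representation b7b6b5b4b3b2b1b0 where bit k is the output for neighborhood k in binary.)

233

position 0: 111 → 1  (bit 7 = 1)
position 1: 110 → 1  (bit 6 = 1)
position 8: 101 → 1  (bit 5 = 1)
position 2: 100 → 0  (bit 4 = 0)
position 5: 011 → 1  (bit 3 = 1)
position 9: 010 → 0  (bit 2 = 0)
position 4: 001 → 0  (bit 1 = 0)
position 3: 000 → 1  (bit 0 = 1)
bits b7..b0 = 11101001 = 233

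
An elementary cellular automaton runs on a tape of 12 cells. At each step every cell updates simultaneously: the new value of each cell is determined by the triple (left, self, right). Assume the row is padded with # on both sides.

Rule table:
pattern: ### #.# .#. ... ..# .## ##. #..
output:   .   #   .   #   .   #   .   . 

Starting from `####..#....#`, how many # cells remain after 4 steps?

6

........##.#
.######.#.##
##.....#.##.
...###..##.#
count of #: 6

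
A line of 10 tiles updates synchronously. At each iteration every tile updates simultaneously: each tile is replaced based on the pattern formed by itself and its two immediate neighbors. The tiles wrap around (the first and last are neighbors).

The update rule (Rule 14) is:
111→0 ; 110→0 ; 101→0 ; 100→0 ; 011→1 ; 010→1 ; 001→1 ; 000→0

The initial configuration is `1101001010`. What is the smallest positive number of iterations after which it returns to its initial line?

iteration 1: 1001011010
iteration 2: 1011010010
iteration 3: 1010010110
iteration 4: 1010110100
iteration 5: 1010100101
iteration 6: 0010101101
iteration 7: 0110101001
iteration 8: 0100101011
iteration 9: 0101101010
iteration 10: 1101001010

10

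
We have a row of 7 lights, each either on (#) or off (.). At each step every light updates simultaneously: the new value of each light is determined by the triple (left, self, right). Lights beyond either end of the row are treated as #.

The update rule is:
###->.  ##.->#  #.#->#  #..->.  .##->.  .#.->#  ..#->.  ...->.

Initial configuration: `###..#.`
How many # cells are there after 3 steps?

1

..#..##
..#....
..#....
count of #: 1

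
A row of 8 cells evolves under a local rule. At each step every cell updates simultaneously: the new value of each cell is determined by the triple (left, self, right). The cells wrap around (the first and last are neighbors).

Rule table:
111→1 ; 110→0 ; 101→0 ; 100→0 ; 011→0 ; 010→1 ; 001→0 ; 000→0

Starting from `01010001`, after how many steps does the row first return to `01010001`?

step 1: 01010001

1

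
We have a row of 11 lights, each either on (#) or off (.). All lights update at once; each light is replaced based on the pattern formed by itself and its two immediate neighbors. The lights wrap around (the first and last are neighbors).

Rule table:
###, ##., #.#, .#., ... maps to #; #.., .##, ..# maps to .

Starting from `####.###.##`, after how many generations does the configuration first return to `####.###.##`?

11

#####.###.#
######.###.
.######.###
#.######.##
##.######.#
###.######.
.###.######
#.###.#####
##.###.####
###.###.###
####.###.##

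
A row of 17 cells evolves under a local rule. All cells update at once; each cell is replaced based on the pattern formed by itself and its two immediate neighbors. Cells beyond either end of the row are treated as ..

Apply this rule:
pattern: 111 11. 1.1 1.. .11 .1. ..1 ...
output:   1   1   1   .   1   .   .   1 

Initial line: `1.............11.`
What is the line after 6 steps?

..11111111111.11.
1.11111111111111.
.111111111111111.
.111111111111111.  (fixed point — unchanged through step 6)

.111111111111111.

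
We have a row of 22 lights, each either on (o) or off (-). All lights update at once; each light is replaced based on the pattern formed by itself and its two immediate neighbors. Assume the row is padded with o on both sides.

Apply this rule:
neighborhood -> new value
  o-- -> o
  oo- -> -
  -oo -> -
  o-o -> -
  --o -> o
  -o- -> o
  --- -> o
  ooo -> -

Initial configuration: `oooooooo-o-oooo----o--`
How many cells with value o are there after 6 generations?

15

---------o-----ooooooo
ooooooooooooooo-------
---------------ooooooo
ooooooooooooooo-------  (repeats generation 2; period 2)
generation 6: ooooooooooooooo-------
count of o: 15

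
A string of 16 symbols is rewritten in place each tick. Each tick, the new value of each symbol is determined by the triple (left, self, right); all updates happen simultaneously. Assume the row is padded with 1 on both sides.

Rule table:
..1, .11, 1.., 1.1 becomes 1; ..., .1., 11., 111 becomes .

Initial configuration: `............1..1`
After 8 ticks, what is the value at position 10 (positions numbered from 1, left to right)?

1

tick 1: 1..........1.111
tick 2: .1........1.11..
tick 3: 1.1......1.11.11
tick 4: .1.1....1.11.11.
tick 5: 1.1.1..1.11.11.1
tick 6: .1.1.11.11.11.11
tick 7: 1.1.11.11.11.11.
tick 8: .1.11.11.11.11.1
position 10 holds 1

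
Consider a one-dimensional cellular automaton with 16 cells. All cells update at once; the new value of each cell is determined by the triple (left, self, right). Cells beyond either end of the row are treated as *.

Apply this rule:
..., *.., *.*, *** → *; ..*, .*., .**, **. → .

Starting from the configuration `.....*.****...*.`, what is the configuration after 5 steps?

step 1: ****..*.**.**..*
step 2: ***.*..*..*..*..
step 3: **.*.*..*..*..*.
step 4: *.*.*.*..*..*..*
step 5: .*.*.*.*..*..*..

.*.*.*.*..*..*..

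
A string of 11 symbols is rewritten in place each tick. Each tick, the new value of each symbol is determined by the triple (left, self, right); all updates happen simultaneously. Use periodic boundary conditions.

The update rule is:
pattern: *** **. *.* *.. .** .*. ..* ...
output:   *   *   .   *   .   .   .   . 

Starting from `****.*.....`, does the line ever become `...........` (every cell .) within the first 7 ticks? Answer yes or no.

no

tick 1: .***..*....
tick 2: ..***..*...
tick 3: ...***..*..
tick 4: ....***..*.
tick 5: .....***..*
tick 6: *.....***..
tick 7: .*.....***.
tick 7 is .*.....***., still not uniform .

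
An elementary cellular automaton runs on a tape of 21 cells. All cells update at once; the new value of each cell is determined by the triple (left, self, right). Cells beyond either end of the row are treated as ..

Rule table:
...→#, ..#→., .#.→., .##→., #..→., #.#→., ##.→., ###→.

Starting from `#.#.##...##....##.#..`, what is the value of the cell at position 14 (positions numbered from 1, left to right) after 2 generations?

.......#....##......#
######...##....####..
position 14 holds .

.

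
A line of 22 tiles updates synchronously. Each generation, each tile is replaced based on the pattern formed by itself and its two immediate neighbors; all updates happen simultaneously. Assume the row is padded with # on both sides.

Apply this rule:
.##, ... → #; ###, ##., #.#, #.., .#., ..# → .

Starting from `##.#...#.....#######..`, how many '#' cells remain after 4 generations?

9

generation 1: .....#...###.#........
generation 2: .###...#.#.....######.
generation 3: .#...#.....###.#......
generation 4: ...#...###.#.....####.
count of #: 9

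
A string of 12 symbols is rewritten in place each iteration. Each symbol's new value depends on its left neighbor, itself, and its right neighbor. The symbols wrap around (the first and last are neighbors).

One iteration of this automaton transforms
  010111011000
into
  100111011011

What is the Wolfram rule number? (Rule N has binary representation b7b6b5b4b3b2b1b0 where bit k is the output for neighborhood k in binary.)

203

position 4: 111 → 1  (bit 7 = 1)
position 5: 110 → 1  (bit 6 = 1)
position 2: 101 → 0  (bit 5 = 0)
position 9: 100 → 0  (bit 4 = 0)
position 3: 011 → 1  (bit 3 = 1)
position 1: 010 → 0  (bit 2 = 0)
position 0: 001 → 1  (bit 1 = 1)
position 10: 000 → 1  (bit 0 = 1)
bits b7..b0 = 11001011 = 203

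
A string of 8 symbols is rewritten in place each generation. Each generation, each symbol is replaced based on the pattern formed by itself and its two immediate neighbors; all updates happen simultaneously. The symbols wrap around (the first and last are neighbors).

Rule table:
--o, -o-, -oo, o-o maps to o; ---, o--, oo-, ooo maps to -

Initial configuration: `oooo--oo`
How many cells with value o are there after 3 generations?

2

-----oo-
----oo--
---oo---
count of o: 2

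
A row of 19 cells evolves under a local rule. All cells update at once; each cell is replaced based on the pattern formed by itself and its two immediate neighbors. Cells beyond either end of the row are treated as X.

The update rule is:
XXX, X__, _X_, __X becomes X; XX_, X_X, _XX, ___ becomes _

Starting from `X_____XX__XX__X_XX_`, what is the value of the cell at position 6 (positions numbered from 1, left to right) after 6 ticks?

_

_X___X__XX__XXX____
_XX_XXXX__XX_X_X__X
_____XX_XX___X_XXX_
X___X_____X_XX__X__
_X_XXX___XX___XXXXX
_X__X_X_X__X_X_XXXX
position 6 holds _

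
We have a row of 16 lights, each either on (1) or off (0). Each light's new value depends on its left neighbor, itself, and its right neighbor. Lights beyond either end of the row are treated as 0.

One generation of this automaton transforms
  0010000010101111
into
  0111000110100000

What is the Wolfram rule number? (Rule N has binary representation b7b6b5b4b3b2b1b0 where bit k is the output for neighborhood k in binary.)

position 13: 111 → 0  (bit 7 = 0)
position 15: 110 → 0  (bit 6 = 0)
position 9: 101 → 0  (bit 5 = 0)
position 3: 100 → 1  (bit 4 = 1)
position 12: 011 → 0  (bit 3 = 0)
position 2: 010 → 1  (bit 2 = 1)
position 1: 001 → 1  (bit 1 = 1)
position 0: 000 → 0  (bit 0 = 0)
bits b7..b0 = 00010110 = 22

22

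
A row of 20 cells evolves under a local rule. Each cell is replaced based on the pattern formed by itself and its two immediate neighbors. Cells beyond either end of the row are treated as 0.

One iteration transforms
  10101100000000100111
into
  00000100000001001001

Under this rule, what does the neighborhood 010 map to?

At position 0 the neighborhood is 010; the next row has 0 there.

0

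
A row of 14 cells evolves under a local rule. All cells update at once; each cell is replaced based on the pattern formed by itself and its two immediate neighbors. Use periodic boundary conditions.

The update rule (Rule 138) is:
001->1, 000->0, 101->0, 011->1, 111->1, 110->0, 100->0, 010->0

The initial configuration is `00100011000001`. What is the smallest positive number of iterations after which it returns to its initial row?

01000110000010
10001100000100
00011000001001
00110000010010
01100000100100
11000001001000
10000010010001
00000100100011
00001001000110
00010010001100
00100100011000
01001000110000
10010001100000
00100011000001

14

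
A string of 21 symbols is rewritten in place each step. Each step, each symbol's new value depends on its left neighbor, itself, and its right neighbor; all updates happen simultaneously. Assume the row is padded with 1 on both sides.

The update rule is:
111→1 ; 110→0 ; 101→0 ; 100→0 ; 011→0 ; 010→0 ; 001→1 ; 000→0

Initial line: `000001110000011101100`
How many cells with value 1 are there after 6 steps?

3

step 1: 000010100000101000001
step 2: 000100000001000000010
step 3: 001000000010000000100
step 4: 010000000100000001001
step 5: 000000001000000010010
step 6: 000000010000000100100
count of 1: 3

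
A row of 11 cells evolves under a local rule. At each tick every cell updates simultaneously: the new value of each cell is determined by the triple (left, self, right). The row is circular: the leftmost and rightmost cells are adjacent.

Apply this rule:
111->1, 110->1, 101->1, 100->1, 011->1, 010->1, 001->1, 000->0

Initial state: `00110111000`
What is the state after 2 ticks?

11111111110

tick 1: 01111111100
tick 2: 11111111110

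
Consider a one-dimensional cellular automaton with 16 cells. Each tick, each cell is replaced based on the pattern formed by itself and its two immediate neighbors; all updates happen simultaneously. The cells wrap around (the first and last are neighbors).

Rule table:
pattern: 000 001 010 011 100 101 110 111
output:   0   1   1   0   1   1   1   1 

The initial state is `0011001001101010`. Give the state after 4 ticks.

1111101111110111

tick 1: 0101111110111111
tick 2: 1110111111011111
tick 3: 1111011111101111
tick 4: 1111101111110111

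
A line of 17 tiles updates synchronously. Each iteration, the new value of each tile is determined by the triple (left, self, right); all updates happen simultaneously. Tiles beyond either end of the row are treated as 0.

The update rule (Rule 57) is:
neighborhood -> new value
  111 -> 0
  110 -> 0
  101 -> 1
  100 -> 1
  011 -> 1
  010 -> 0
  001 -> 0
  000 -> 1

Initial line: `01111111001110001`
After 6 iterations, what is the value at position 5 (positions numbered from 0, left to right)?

0

01000000101001100
00111110010101011
10100001001010110
01011100100101101
00110010010011010
10101001001010101
position 5 holds 0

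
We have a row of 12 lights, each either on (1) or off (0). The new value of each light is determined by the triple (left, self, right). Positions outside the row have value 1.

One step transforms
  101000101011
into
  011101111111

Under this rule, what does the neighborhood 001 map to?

1

At position 5 the neighborhood is 001; the next row has 1 there.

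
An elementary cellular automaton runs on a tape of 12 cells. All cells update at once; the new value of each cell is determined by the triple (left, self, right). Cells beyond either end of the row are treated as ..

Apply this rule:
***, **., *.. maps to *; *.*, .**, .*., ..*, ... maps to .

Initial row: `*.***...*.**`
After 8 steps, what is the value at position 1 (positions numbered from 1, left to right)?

...***.....*
....***.....
.....***....
......***...
.......***..
........***.
.........***
..........**
position 1 holds .

.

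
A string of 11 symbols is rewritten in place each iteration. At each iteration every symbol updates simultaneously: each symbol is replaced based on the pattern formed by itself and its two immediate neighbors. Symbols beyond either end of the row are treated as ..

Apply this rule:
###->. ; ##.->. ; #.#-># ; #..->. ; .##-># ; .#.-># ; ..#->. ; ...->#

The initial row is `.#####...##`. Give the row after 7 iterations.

.#.....#.#.
.#.###.###.
.###..##...
.#....#..##
.#.##.#..#.
.###.##..#.
.#..##...#.

.#..##...#.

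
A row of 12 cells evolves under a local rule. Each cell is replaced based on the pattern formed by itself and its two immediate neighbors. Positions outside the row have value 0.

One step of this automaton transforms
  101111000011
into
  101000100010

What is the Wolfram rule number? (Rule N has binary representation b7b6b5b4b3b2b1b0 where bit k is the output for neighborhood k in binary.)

position 3: 111 → 0  (bit 7 = 0)
position 5: 110 → 0  (bit 6 = 0)
position 1: 101 → 0  (bit 5 = 0)
position 6: 100 → 1  (bit 4 = 1)
position 2: 011 → 1  (bit 3 = 1)
position 0: 010 → 1  (bit 2 = 1)
position 9: 001 → 0  (bit 1 = 0)
position 7: 000 → 0  (bit 0 = 0)
bits b7..b0 = 00011100 = 28

28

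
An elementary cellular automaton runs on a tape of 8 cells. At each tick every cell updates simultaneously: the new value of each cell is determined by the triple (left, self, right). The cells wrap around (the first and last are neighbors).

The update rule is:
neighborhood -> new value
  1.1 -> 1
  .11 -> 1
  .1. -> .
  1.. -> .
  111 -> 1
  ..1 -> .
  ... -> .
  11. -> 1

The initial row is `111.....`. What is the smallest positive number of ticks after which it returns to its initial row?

1

tick 1: 111.....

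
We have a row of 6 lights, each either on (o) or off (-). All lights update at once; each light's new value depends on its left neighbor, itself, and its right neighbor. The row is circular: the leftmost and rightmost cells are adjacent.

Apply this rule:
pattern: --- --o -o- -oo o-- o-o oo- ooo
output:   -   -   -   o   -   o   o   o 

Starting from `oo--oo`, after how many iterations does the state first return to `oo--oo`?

oo--oo

1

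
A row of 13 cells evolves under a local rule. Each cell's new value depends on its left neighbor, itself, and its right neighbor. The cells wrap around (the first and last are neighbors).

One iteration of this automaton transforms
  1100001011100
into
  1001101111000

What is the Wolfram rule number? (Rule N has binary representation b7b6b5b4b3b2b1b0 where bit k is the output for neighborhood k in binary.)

173

position 9: 111 → 1  (bit 7 = 1)
position 1: 110 → 0  (bit 6 = 0)
position 7: 101 → 1  (bit 5 = 1)
position 2: 100 → 0  (bit 4 = 0)
position 0: 011 → 1  (bit 3 = 1)
position 6: 010 → 1  (bit 2 = 1)
position 5: 001 → 0  (bit 1 = 0)
position 3: 000 → 1  (bit 0 = 1)
bits b7..b0 = 10101101 = 173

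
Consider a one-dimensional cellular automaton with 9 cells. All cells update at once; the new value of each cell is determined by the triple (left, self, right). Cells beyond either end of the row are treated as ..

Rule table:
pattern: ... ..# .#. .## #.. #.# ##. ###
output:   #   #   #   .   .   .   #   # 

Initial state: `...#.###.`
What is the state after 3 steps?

####..##.
.###.#.#.
#.##.#.#.

#.##.#.#.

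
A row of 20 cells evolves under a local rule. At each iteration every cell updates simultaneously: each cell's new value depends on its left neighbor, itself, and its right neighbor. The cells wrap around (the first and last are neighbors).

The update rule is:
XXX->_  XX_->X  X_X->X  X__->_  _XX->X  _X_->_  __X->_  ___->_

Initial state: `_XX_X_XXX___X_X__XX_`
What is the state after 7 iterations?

iteration 1: _XXX_XX_X____X___XX_
iteration 2: _X_XXXXX_________XX_
iteration 3: __XX___X_________XX_
iteration 4: __XX_____________XX_
iteration 5: __XX_____________XX_  (fixed point — unchanged through iteration 7)

__XX_____________XX_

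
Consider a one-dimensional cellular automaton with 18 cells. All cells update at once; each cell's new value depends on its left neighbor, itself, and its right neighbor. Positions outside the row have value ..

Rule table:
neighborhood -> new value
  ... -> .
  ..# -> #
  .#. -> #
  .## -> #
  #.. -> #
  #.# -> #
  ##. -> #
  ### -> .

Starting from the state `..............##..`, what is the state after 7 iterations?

.......#########.#

.............####.
............##..##
...........#######
..........##.....#
.........####...##
........##..##.###
.......#########.#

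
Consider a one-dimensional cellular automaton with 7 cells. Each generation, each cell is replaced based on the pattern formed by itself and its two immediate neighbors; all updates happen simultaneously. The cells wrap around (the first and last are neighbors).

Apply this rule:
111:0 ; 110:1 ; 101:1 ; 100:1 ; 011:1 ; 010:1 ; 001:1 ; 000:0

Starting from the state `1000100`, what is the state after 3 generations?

generation 1: 1101111
generation 2: 0111000
generation 3: 1101100

1101100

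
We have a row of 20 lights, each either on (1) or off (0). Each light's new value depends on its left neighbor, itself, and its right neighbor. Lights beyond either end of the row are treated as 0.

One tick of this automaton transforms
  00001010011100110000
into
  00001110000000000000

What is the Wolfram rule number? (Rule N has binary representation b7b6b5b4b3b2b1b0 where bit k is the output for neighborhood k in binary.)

36

position 10: 111 → 0  (bit 7 = 0)
position 11: 110 → 0  (bit 6 = 0)
position 5: 101 → 1  (bit 5 = 1)
position 7: 100 → 0  (bit 4 = 0)
position 9: 011 → 0  (bit 3 = 0)
position 4: 010 → 1  (bit 2 = 1)
position 3: 001 → 0  (bit 1 = 0)
position 0: 000 → 0  (bit 0 = 0)
bits b7..b0 = 00100100 = 36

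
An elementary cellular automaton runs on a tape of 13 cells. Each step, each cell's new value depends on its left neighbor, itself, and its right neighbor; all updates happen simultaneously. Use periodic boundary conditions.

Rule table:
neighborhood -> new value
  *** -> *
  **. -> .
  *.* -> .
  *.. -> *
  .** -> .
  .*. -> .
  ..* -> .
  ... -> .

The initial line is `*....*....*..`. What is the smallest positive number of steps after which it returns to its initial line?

.*....*....*.
..*....*....*
*..*....*....
.*..*....*...
..*..*....*..
...*..*....*.
....*..*....*
*....*..*....
.*....*..*...
..*....*..*..
...*....*..*.
....*....*..*
*....*....*..

13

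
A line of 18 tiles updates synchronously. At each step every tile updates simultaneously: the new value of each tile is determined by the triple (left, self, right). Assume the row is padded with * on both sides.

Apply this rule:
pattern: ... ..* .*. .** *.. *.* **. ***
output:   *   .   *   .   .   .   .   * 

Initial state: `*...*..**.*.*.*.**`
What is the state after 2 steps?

..*.*.***.*.*.*...

step 1: ..*.*.....*.*.*..*
step 2: ..*.*.***.*.*.*...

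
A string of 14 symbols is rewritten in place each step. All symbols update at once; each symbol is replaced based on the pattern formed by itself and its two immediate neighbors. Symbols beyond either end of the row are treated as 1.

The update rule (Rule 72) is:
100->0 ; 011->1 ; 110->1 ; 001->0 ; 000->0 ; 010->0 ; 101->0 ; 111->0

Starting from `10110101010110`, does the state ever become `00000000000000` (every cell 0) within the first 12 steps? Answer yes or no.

no

step 1: 10110000000110
step 2: 10110000000110  (fixed point — unchanged through step 12)
step 12 is 10110000000110, still not uniform 0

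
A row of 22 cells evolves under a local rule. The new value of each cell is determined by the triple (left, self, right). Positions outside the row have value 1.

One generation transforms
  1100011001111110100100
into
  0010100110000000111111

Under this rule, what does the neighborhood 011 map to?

At position 5 the neighborhood is 011; the next row has 0 there.

0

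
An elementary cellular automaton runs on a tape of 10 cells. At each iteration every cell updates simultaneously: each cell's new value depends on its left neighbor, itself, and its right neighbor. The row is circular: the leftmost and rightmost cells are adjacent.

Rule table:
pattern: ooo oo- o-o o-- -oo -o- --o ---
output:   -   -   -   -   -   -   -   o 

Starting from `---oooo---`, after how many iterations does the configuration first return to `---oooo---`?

oo------oo
---oooo---

2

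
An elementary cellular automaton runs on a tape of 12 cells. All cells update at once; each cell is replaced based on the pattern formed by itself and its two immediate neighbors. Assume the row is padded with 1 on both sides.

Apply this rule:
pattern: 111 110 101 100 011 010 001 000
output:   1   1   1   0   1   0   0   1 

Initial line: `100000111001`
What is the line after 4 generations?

101110111001
111111111001
111111111001  (fixed point — unchanged through generation 4)

111111111001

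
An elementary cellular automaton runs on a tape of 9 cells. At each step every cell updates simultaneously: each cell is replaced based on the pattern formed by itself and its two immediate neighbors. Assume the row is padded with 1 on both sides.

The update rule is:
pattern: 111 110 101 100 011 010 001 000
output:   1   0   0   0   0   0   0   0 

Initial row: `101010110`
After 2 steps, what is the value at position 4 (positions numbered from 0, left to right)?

0

step 1: 000000000
step 2: 000000000
position 4 holds 0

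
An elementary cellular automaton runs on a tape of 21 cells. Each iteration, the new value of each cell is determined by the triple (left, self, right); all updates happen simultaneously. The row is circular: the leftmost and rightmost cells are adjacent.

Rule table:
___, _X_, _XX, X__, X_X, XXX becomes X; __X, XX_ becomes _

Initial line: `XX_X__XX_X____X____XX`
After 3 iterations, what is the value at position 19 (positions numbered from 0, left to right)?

X

iteration 1: X_XXX_X_XXXXX_XXXX_XX
iteration 2: _XXX_XXXXXXX_XXXX_XXX
iteration 3: XXX_XXXXXXX_XXXX_XXX_
position 19 holds X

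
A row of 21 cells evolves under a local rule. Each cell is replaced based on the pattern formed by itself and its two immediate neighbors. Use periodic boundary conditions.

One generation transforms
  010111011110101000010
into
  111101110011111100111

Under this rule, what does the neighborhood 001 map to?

At position 0 the neighborhood is 001; the next row has 1 there.

1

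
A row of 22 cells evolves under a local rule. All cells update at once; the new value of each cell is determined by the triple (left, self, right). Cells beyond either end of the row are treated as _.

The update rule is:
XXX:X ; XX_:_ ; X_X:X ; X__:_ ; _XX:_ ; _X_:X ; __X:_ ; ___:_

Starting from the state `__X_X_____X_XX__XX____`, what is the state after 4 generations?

__XXX_____XX__________
___X__________________
___X__________________  (fixed point — unchanged through generation 4)

___X__________________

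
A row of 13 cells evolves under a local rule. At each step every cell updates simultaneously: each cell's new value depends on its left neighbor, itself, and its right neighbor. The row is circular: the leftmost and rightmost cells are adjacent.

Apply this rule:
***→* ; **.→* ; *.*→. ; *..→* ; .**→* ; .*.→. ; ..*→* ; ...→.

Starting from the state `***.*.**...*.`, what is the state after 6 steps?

****.********

***...***.*..
****.****..**
****.********
****.********  (fixed point — unchanged through step 6)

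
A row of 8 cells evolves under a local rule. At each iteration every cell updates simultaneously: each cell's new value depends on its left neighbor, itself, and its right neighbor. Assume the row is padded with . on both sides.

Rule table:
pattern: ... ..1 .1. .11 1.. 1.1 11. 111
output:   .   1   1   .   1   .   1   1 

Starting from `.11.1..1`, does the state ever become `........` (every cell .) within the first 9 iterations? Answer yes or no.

1.1.1111
1.1..111
1.111.11
1..11..1
111.1111
.11..111
1.111.11  (repeats iteration 3; period 4)
iteration 9: 111.1111
iteration 9 is 111.1111, still not uniform .

no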